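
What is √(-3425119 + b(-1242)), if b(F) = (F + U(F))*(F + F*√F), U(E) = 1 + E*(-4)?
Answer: √(-8054053 - 13886802*I*√138) ≈ 8811.3 - 9257.0*I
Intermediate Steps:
U(E) = 1 - 4*E
b(F) = (1 - 3*F)*(F + F^(3/2)) (b(F) = (F + (1 - 4*F))*(F + F*√F) = (1 - 3*F)*(F + F^(3/2)))
√(-3425119 + b(-1242)) = √(-3425119 + (-1242 + (-1242)^(3/2) - 3*(-1242)² - 13883076*I*√138)) = √(-3425119 + (-1242 - 3726*I*√138 - 3*1542564 - 13883076*I*√138)) = √(-3425119 + (-1242 - 3726*I*√138 - 4627692 - 13883076*I*√138)) = √(-3425119 + (-4628934 - 13886802*I*√138)) = √(-8054053 - 13886802*I*√138)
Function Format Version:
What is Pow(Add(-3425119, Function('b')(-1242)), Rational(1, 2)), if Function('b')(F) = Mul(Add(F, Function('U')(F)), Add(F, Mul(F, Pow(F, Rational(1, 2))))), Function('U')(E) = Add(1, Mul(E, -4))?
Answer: Pow(Add(-8054053, Mul(-13886802, I, Pow(138, Rational(1, 2)))), Rational(1, 2)) ≈ Add(8811.3, Mul(-9257.0, I))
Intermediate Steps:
Function('U')(E) = Add(1, Mul(-4, E))
Function('b')(F) = Mul(Add(1, Mul(-3, F)), Add(F, Pow(F, Rational(3, 2)))) (Function('b')(F) = Mul(Add(F, Add(1, Mul(-4, F))), Add(F, Mul(F, Pow(F, Rational(1, 2))))) = Mul(Add(1, Mul(-3, F)), Add(F, Pow(F, Rational(3, 2)))))
Pow(Add(-3425119, Function('b')(-1242)), Rational(1, 2)) = Pow(Add(-3425119, Add(-1242, Pow(-1242, Rational(3, 2)), Mul(-3, Pow(-1242, 2)), Mul(-3, Pow(-1242, Rational(5, 2))))), Rational(1, 2)) = Pow(Add(-3425119, Add(-1242, Mul(-3726, I, Pow(138, Rational(1, 2))), Mul(-3, 1542564), Mul(-3, Mul(4627692, I, Pow(138, Rational(1, 2)))))), Rational(1, 2)) = Pow(Add(-3425119, Add(-1242, Mul(-3726, I, Pow(138, Rational(1, 2))), -4627692, Mul(-13883076, I, Pow(138, Rational(1, 2))))), Rational(1, 2)) = Pow(Add(-3425119, Add(-4628934, Mul(-13886802, I, Pow(138, Rational(1, 2))))), Rational(1, 2)) = Pow(Add(-8054053, Mul(-13886802, I, Pow(138, Rational(1, 2)))), Rational(1, 2))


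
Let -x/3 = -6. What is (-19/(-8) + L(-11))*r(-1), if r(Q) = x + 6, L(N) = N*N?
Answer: 2961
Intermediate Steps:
x = 18 (x = -3*(-6) = 18)
L(N) = N²
r(Q) = 24 (r(Q) = 18 + 6 = 24)
(-19/(-8) + L(-11))*r(-1) = (-19/(-8) + (-11)²)*24 = (-19*(-⅛) + 121)*24 = (19/8 + 121)*24 = (987/8)*24 = 2961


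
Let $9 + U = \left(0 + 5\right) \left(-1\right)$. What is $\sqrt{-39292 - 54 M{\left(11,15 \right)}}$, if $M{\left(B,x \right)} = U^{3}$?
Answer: $2 \sqrt{27221} \approx 329.98$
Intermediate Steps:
$U = -14$ ($U = -9 + \left(0 + 5\right) \left(-1\right) = -9 + 5 \left(-1\right) = -9 - 5 = -14$)
$M{\left(B,x \right)} = -2744$ ($M{\left(B,x \right)} = \left(-14\right)^{3} = -2744$)
$\sqrt{-39292 - 54 M{\left(11,15 \right)}} = \sqrt{-39292 - -148176} = \sqrt{-39292 + 148176} = \sqrt{108884} = 2 \sqrt{27221}$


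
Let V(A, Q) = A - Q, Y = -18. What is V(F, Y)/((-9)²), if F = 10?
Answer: 28/81 ≈ 0.34568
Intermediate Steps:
V(F, Y)/((-9)²) = (10 - 1*(-18))/((-9)²) = (10 + 18)/81 = 28*(1/81) = 28/81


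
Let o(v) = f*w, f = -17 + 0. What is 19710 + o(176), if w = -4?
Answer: 19778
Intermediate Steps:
f = -17
o(v) = 68 (o(v) = -17*(-4) = 68)
19710 + o(176) = 19710 + 68 = 19778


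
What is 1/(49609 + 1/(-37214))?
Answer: 37214/1846149325 ≈ 2.0158e-5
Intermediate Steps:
1/(49609 + 1/(-37214)) = 1/(49609 - 1/37214) = 1/(1846149325/37214) = 37214/1846149325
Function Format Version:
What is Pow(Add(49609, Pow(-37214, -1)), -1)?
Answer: Rational(37214, 1846149325) ≈ 2.0158e-5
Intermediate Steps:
Pow(Add(49609, Pow(-37214, -1)), -1) = Pow(Add(49609, Rational(-1, 37214)), -1) = Pow(Rational(1846149325, 37214), -1) = Rational(37214, 1846149325)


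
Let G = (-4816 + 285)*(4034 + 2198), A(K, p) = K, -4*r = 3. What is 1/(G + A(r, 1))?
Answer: -4/112948771 ≈ -3.5414e-8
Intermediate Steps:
r = -¾ (r = -¼*3 = -¾ ≈ -0.75000)
G = -28237192 (G = -4531*6232 = -28237192)
1/(G + A(r, 1)) = 1/(-28237192 - ¾) = 1/(-112948771/4) = -4/112948771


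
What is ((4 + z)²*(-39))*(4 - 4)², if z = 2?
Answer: 0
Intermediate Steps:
((4 + z)²*(-39))*(4 - 4)² = ((4 + 2)²*(-39))*(4 - 4)² = (6²*(-39))*0² = (36*(-39))*0 = -1404*0 = 0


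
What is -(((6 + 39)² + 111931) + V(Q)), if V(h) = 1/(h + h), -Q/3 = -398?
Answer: -272126929/2388 ≈ -1.1396e+5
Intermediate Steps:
Q = 1194 (Q = -3*(-398) = 1194)
V(h) = 1/(2*h)
-(((6 + 39)² + 111931) + V(Q)) = -(((6 + 39)² + 111931) + (½)/1194) = -((45² + 111931) + (½)*(1/1194)) = -((2025 + 111931) + 1/2388) = -(113956 + 1/2388) = -1*272126929/2388 = -272126929/2388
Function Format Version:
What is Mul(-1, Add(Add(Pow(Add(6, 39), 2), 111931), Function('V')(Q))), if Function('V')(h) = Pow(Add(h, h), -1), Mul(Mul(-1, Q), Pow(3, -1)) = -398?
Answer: Rational(-272126929, 2388) ≈ -1.1396e+5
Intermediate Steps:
Q = 1194 (Q = Mul(-3, -398) = 1194)
Function('V')(h) = Mul(Rational(1, 2), Pow(h, -1)) (Function('V')(h) = Pow(Mul(2, h), -1) = Mul(Rational(1, 2), Pow(h, -1)))
Mul(-1, Add(Add(Pow(Add(6, 39), 2), 111931), Function('V')(Q))) = Mul(-1, Add(Add(Pow(Add(6, 39), 2), 111931), Mul(Rational(1, 2), Pow(1194, -1)))) = Mul(-1, Add(Add(Pow(45, 2), 111931), Mul(Rational(1, 2), Rational(1, 1194)))) = Mul(-1, Add(Add(2025, 111931), Rational(1, 2388))) = Mul(-1, Add(113956, Rational(1, 2388))) = Mul(-1, Rational(272126929, 2388)) = Rational(-272126929, 2388)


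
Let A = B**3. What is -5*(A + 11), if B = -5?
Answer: 570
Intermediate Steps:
A = -125 (A = (-5)**3 = -125)
-5*(A + 11) = -5*(-125 + 11) = -5*(-114) = 570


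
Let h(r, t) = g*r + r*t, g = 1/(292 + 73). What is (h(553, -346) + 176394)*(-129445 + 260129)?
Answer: -712751450788/365 ≈ -1.9527e+9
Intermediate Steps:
g = 1/365 ≈ 0.0027397
h(r, t) = r/365 + r*t
(h(553, -346) + 176394)*(-129445 + 260129) = (553*(1/365 - 346) + 176394)*(-129445 + 260129) = (553*(-126289/365) + 176394)*130684 = (-69837817/365 + 176394)*130684 = -5454007/365*130684 = -712751450788/365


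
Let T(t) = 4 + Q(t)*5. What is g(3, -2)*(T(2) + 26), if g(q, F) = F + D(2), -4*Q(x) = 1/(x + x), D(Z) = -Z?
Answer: -475/4 ≈ -118.75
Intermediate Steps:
Q(x) = -1/(8*x) (Q(x) = -1/(4*(x + x)) = -1/(2*x)/4 = -1/(8*x))
g(q, F) = -2 + F (g(q, F) = F - 1*2 = F - 2 = -2 + F)
T(t) = 4 - 5/(8*t) (T(t) = 4 - 1/(8*t)*5 = 4 - 5/(8*t))
g(3, -2)*(T(2) + 26) = (-2 - 2)*((4 - 5/8/2) + 26) = -4*((4 - 5/8*½) + 26) = -4*((4 - 5/16) + 26) = -4*(59/16 + 26) = -4*475/16 = -475/4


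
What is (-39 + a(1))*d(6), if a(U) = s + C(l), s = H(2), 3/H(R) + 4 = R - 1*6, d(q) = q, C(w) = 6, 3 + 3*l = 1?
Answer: -801/4 ≈ -200.25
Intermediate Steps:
l = -⅔ (l = -1 + (⅓)*1 = -1 + ⅓ = -⅔ ≈ -0.66667)
H(R) = 3/(-10 + R) (H(R) = 3/(-4 + (R - 1*6)) = 3/(-4 + (R - 6)) = 3/(-4 + (-6 + R)) = 3/(-10 + R))
s = -3/8 (s = 3/(-10 + 2) = 3/(-8) = 3*(-⅛) = -3/8 ≈ -0.37500)
a(U) = 45/8 (a(U) = -3/8 + 6 = 45/8)
(-39 + a(1))*d(6) = (-39 + 45/8)*6 = -267/8*6 = -801/4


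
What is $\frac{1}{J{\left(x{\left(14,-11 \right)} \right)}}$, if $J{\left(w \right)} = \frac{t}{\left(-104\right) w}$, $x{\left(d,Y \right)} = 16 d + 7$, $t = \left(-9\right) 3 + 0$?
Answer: $\frac{8008}{9} \approx 889.78$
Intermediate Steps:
$t = -27$ ($t = -27 + 0 = -27$)
$x{\left(d,Y \right)} = 7 + 16 d$
$J{\left(w \right)} = \frac{27}{104 w}$ ($J{\left(w \right)} = - \frac{27}{\left(-104\right) w} = - 27 \left(- \frac{1}{104 w}\right) = \frac{27}{104 w}$)
$\frac{1}{J{\left(x{\left(14,-11 \right)} \right)}} = \frac{1}{\frac{27}{104} \frac{1}{7 + 16 \cdot 14}} = \frac{1}{\frac{27}{104} \frac{1}{7 + 224}} = \frac{1}{\frac{27}{104} \cdot \frac{1}{231}} = \frac{1}{\frac{9}{8008}} = \frac{8008}{9}$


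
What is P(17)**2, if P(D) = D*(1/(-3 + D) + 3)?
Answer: 534361/196 ≈ 2726.3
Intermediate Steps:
P(D) = D*(3 + 1/(-3 + D))
P(17)**2 = (17*(-8 + 3*17)/(-3 + 17))**2 = (17*(-8 + 51)/14)**2 = (17*(1/14)*43)**2 = (731/14)**2 = 534361/196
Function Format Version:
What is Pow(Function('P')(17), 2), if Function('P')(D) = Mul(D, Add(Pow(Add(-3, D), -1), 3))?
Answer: Rational(534361, 196) ≈ 2726.3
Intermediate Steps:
Function('P')(D) = Mul(D, Add(3, Pow(Add(-3, D), -1)))
Pow(Function('P')(17), 2) = Pow(Mul(17, Pow(Add(-3, 17), -1), Add(-8, Mul(3, 17))), 2) = Pow(Mul(17, Pow(14, -1), Add(-8, 51)), 2) = Pow(Mul(17, Rational(1, 14), 43), 2) = Pow(Rational(731, 14), 2) = Rational(534361, 196)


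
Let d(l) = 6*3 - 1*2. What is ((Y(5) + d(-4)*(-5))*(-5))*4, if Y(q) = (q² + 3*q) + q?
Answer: 700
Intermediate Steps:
d(l) = 16 (d(l) = 18 - 2 = 16)
Y(q) = q² + 4*q
((Y(5) + d(-4)*(-5))*(-5))*4 = ((5*(4 + 5) + 16*(-5))*(-5))*4 = ((5*9 - 80)*(-5))*4 = ((45 - 80)*(-5))*4 = -35*(-5)*4 = 175*4 = 700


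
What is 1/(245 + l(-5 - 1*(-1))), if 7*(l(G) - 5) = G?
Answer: 7/1746 ≈ 0.0040092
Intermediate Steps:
l(G) = 5 + G/7
1/(245 + l(-5 - 1*(-1))) = 1/(245 + (5 + (-5 - 1*(-1))/7)) = 1/(245 + (5 + (-5 + 1)/7)) = 1/(245 + (5 + (1/7)*(-4))) = 1/(245 + (5 - 4/7)) = 1/(245 + 31/7) = 1/(1746/7) = 7/1746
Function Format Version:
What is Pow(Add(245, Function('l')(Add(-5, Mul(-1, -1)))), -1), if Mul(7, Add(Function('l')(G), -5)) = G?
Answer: Rational(7, 1746) ≈ 0.0040092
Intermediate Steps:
Function('l')(G) = Add(5, Mul(Rational(1, 7), G))
Pow(Add(245, Function('l')(Add(-5, Mul(-1, -1)))), -1) = Pow(Add(245, Add(5, Mul(Rational(1, 7), Add(-5, Mul(-1, -1))))), -1) = Pow(Add(245, Add(5, Mul(Rational(1, 7), Add(-5, 1)))), -1) = Pow(Add(245, Add(5, Mul(Rational(1, 7), -4))), -1) = Pow(Add(245, Add(5, Rational(-4, 7))), -1) = Pow(Add(245, Rational(31, 7)), -1) = Pow(Rational(1746, 7), -1) = Rational(7, 1746)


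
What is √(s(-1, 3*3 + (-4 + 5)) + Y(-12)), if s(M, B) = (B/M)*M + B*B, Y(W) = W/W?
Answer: √111 ≈ 10.536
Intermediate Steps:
Y(W) = 1
s(M, B) = B + B²
√(s(-1, 3*3 + (-4 + 5)) + Y(-12)) = √((3*3 + (-4 + 5))*(1 + (3*3 + (-4 + 5))) + 1) = √((9 + 1)*(1 + (9 + 1)) + 1) = √(10*(1 + 10) + 1) = √(10*11 + 1) = √(110 + 1) = √111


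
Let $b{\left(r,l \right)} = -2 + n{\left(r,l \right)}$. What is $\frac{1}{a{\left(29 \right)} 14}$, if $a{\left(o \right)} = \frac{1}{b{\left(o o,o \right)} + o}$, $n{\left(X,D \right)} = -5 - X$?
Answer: $- \frac{117}{2} \approx -58.5$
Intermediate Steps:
$b{\left(r,l \right)} = -7 - r$ ($b{\left(r,l \right)} = -2 - \left(5 + r\right) = -7 - r$)
$a{\left(o \right)} = \frac{1}{-7 + o - o^{2}}$ ($a{\left(o \right)} = \frac{1}{\left(-7 - o o\right) + o} = \frac{1}{\left(-7 - o^{2}\right) + o} = \frac{1}{-7 + o - o^{2}}$)
$\frac{1}{a{\left(29 \right)} 14} = \frac{1}{- \frac{1}{7 + 29^{2} - 29} \cdot 14} = \frac{1}{- \frac{1}{7 + 841 - 29} \cdot 14} = \frac{1}{- \frac{1}{819} \cdot 14} = \frac{1}{\left(-1\right) \frac{1}{819} \cdot 14} = \frac{1}{\left(- \frac{1}{819}\right) 14} = \frac{1}{- \frac{2}{117}} = - \frac{117}{2}$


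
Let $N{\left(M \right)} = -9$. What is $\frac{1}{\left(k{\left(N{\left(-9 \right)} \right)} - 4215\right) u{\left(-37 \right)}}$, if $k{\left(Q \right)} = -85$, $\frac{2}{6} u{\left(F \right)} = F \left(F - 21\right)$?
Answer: $- \frac{1}{27683400} \approx -3.6123 \cdot 10^{-8}$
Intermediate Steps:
$u{\left(F \right)} = 3 F \left(-21 + F\right)$ ($u{\left(F \right)} = 3 F \left(F - 21\right) = 3 F \left(-21 + F\right)$)
$\frac{1}{\left(k{\left(N{\left(-9 \right)} \right)} - 4215\right) u{\left(-37 \right)}} = \frac{1}{\left(-85 - 4215\right) 3 \left(-37\right) \left(-21 - 37\right)} = \frac{1}{\left(-4300\right) 3 \left(-37\right) \left(-58\right)} = - \frac{1}{4300 \cdot 6438} = \left(- \frac{1}{4300}\right) \frac{1}{6438} = - \frac{1}{27683400}$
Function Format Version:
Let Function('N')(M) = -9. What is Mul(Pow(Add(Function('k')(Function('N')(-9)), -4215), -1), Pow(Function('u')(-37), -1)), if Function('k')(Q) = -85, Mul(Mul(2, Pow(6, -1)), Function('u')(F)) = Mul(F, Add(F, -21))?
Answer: Rational(-1, 27683400) ≈ -3.6123e-8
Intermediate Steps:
Function('u')(F) = Mul(3, F, Add(-21, F)) (Function('u')(F) = Mul(3, Mul(F, Add(F, -21))) = Mul(3, Mul(F, Add(-21, F))) = Mul(3, F, Add(-21, F)))
Mul(Pow(Add(Function('k')(Function('N')(-9)), -4215), -1), Pow(Function('u')(-37), -1)) = Mul(Pow(Add(-85, -4215), -1), Pow(Mul(3, -37, Add(-21, -37)), -1)) = Mul(Pow(-4300, -1), Pow(Mul(3, -37, -58), -1)) = Mul(Rational(-1, 4300), Pow(6438, -1)) = Mul(Rational(-1, 4300), Rational(1, 6438)) = Rational(-1, 27683400)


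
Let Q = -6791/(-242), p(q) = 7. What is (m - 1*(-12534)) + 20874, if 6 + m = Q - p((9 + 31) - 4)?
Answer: 8088381/242 ≈ 33423.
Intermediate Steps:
Q = 6791/242 (Q = -6791*(-1/242) = 6791/242 ≈ 28.062)
m = 3645/242 (m = -6 + (6791/242 - 1*7) = -6 + (6791/242 - 7) = -6 + 5097/242 = 3645/242 ≈ 15.062)
(m - 1*(-12534)) + 20874 = (3645/242 - 1*(-12534)) + 20874 = (3645/242 + 12534) + 20874 = 3036873/242 + 20874 = 8088381/242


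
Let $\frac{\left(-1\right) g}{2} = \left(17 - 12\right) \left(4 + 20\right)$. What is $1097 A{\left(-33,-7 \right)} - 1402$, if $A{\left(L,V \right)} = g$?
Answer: $-264682$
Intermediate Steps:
$g = -240$ ($g = - 2 \left(17 - 12\right) \left(4 + 20\right) = - 2 \cdot 5 \cdot 24 = \left(-2\right) 120 = -240$)
$A{\left(L,V \right)} = -240$
$1097 A{\left(-33,-7 \right)} - 1402 = 1097 \left(-240\right) - 1402 = -263280 - 1402 = -264682$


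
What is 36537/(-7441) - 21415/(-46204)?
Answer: -1528806533/343803964 ≈ -4.4467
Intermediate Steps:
36537/(-7441) - 21415/(-46204) = 36537*(-1/7441) - 21415*(-1/46204) = -36537/7441 + 21415/46204 = -1528806533/343803964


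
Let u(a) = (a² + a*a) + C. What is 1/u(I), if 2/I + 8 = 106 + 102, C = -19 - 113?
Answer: -5000/659999 ≈ -0.0075758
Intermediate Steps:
C = -132
I = 1/100 (I = 2/(-8 + (106 + 102)) = 2/(-8 + 208) = 2/200 = 2*(1/200) = 1/100 ≈ 0.010000)
u(a) = -132 + 2*a² (u(a) = (a² + a*a) - 132 = (a² + a²) - 132 = 2*a² - 132 = -132 + 2*a²)
1/u(I) = 1/(-132 + 2*(1/100)²) = 1/(-132 + 2*(1/10000)) = 1/(-132 + 1/5000) = 1/(-659999/5000) = -5000/659999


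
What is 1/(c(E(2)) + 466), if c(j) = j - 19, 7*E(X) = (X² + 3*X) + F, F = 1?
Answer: 7/3140 ≈ 0.0022293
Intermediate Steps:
E(X) = ⅐ + X²/7 + 3*X/7 (E(X) = ((X² + 3*X) + 1)/7 = (1 + X² + 3*X)/7 = ⅐ + X²/7 + 3*X/7)
c(j) = -19 + j
1/(c(E(2)) + 466) = 1/((-19 + (⅐ + (⅐)*2² + (3/7)*2)) + 466) = 1/((-19 + (⅐ + (⅐)*4 + 6/7)) + 466) = 1/((-19 + (⅐ + 4/7 + 6/7)) + 466) = 1/((-19 + 11/7) + 466) = 1/(-122/7 + 466) = 1/(3140/7) = 7/3140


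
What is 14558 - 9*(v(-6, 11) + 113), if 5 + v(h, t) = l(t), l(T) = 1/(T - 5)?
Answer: 27169/2 ≈ 13585.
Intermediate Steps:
l(T) = 1/(-5 + T)
v(h, t) = -5 + 1/(-5 + t)
14558 - 9*(v(-6, 11) + 113) = 14558 - 9*((26 - 5*11)/(-5 + 11) + 113) = 14558 - 9*((26 - 55)/6 + 113) = 14558 - 9*((⅙)*(-29) + 113) = 14558 - 9*(-29/6 + 113) = 14558 - 9*649/6 = 14558 - 1947/2 = 27169/2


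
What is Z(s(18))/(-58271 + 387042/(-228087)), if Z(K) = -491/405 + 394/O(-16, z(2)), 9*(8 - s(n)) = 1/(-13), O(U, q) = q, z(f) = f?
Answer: -2009547842/598106007855 ≈ -0.0033599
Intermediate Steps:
s(n) = 937/117 (s(n) = 8 - ⅑/(-13) = 8 - ⅑*(-1/13) = 8 + 1/117 = 937/117)
Z(K) = 79294/405 (Z(K) = -491/405 + 394/2 = -491*1/405 + 394*(½) = -491/405 + 197 = 79294/405)
Z(s(18))/(-58271 + 387042/(-228087)) = 79294/(405*(-58271 + 387042/(-228087))) = 79294/(405*(-58271 + 387042*(-1/228087))) = 79294/(405*(-58271 - 129014/76029)) = 79294/(405*(-4430414873/76029)) = (79294/405)*(-76029/4430414873) = -2009547842/598106007855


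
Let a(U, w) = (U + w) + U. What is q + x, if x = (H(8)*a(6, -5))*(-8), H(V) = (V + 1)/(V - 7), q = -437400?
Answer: -437904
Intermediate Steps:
H(V) = (1 + V)/(-7 + V)
a(U, w) = w + 2*U
x = -504 (x = (((1 + 8)/(-7 + 8))*(-5 + 2*6))*(-8) = ((9/1)*(-5 + 12))*(-8) = ((1*9)*7)*(-8) = (9*7)*(-8) = 63*(-8) = -504)
q + x = -437400 - 504 = -437904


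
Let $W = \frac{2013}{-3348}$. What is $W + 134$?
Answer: $\frac{148873}{1116} \approx 133.4$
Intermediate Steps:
$W = - \frac{671}{1116}$ ($W = 2013 \left(- \frac{1}{3348}\right) = - \frac{671}{1116} \approx -0.60125$)
$W + 134 = - \frac{671}{1116} + 134 = \frac{148873}{1116}$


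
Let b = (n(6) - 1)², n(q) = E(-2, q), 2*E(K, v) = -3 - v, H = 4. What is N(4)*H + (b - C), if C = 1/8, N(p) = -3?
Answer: 145/8 ≈ 18.125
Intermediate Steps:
E(K, v) = -3/2 - v/2 (E(K, v) = (-3 - v)/2 = -3/2 - v/2)
n(q) = -3/2 - q/2
C = ⅛ ≈ 0.12500
b = 121/4 (b = ((-3/2 - ½*6) - 1)² = ((-3/2 - 3) - 1)² = (-9/2 - 1)² = (-11/2)² = 121/4 ≈ 30.250)
N(4)*H + (b - C) = -3*4 + (121/4 - 1*⅛) = -12 + (121/4 - ⅛) = -12 + 241/8 = 145/8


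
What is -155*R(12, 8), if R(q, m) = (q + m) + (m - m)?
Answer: -3100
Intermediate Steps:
R(q, m) = m + q (R(q, m) = (m + q) + 0 = m + q)
-155*R(12, 8) = -155*(8 + 12) = -155*20 = -3100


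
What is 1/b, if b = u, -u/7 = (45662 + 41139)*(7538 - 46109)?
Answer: 1/23436009597 ≈ 4.2669e-11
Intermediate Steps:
u = 23436009597 (u = -7*(45662 + 41139)*(7538 - 46109) = -607607*(-38571) = -7*(-3348001371) = 23436009597)
b = 23436009597
1/b = 1/23436009597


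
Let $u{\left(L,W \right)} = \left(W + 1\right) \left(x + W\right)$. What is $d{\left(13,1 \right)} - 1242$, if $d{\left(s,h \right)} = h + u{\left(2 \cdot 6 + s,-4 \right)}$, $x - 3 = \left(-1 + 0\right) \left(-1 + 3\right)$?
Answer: $-1232$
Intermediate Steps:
$x = 1$ ($x = 3 + \left(-1 + 0\right) \left(-1 + 3\right) = 3 - 2 = 1$)
$u{\left(L,W \right)} = \left(1 + W\right)^{2}$ ($u{\left(L,W \right)} = \left(W + 1\right) \left(1 + W\right) = \left(1 + W\right) \left(1 + W\right) = \left(1 + W\right)^{2}$)
$d{\left(s,h \right)} = 9 + h$ ($d{\left(s,h \right)} = h + \left(1 + \left(-4\right)^{2} + 2 \left(-4\right)\right) = h + \left(1 + 16 - 8\right) = h + 9 = 9 + h$)
$d{\left(13,1 \right)} - 1242 = \left(9 + 1\right) - 1242 = 10 - 1242 = -1232$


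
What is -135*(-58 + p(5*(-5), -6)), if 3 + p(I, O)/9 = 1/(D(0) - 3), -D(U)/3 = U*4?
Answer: 11880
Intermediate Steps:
D(U) = -12*U (D(U) = -3*U*4 = -12*U)
p(I, O) = -30 (p(I, O) = -27 + 9/(-12*0 - 3) = -27 + 9/(0 - 3) = -27 + 9/(-3) = -27 + 9*(-1/3) = -27 - 3 = -30)
-135*(-58 + p(5*(-5), -6)) = -135*(-58 - 30) = -135*(-88) = 11880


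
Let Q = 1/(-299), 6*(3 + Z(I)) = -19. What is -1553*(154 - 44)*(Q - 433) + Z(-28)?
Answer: 132702099577/1794 ≈ 7.3970e+7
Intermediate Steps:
Z(I) = -37/6 (Z(I) = -3 + (1/6)*(-19) = -3 - 19/6 = -37/6)
Q = -1/299 ≈ -0.0033445
-1553*(154 - 44)*(Q - 433) + Z(-28) = -1553*(154 - 44)*(-1/299 - 433) - 37/6 = -170830*(-129468)/299 - 37/6 = -1553*(-14241480/299) - 37/6 = 22117018440/299 - 37/6 = 132702099577/1794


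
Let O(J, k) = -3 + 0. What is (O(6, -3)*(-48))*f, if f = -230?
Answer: -33120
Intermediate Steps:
O(J, k) = -3
(O(6, -3)*(-48))*f = -3*(-48)*(-230) = 144*(-230) = -33120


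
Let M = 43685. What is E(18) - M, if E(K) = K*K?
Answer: -43361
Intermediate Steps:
E(K) = K**2
E(18) - M = 18**2 - 1*43685 = 324 - 43685 = -43361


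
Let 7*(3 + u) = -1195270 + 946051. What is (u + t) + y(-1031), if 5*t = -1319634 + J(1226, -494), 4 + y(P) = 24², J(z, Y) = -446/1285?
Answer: -13445752252/44975 ≈ -2.9896e+5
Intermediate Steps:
J(z, Y) = -446/1285 (J(z, Y) = -446*1/1285 = -446/1285)
y(P) = 572 (y(P) = -4 + 24² = -4 + 576 = 572)
t = -1695730136/6425 (t = (-1319634 - 446/1285)/5 = (⅕)*(-1695730136/1285) = -1695730136/6425 ≈ -2.6393e+5)
u = -249240/7 (u = -3 + (-1195270 + 946051)/7 = -3 + (⅐)*(-249219) = -3 - 249219/7 = -249240/7 ≈ -35606.)
(u + t) + y(-1031) = (-249240/7 - 1695730136/6425) + 572 = -13471477952/44975 + 572 = -13445752252/44975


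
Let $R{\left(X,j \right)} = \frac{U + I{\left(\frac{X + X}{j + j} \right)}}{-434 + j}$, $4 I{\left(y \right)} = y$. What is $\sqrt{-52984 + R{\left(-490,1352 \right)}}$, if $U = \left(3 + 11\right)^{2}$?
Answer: $\frac{i \sqrt{13415057330718}}{15912} \approx 230.18 i$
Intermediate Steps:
$I{\left(y \right)} = \frac{y}{4}$
$U = 196$ ($U = 14^{2} = 196$)
$R{\left(X,j \right)} = \frac{196 + \frac{X}{4 j}}{-434 + j}$ ($R{\left(X,j \right)} = \frac{196 + \frac{\left(X + X\right) \frac{1}{j + j}}{4}}{-434 + j} = \frac{196 + \frac{2 X \frac{1}{2 j}}{4}}{-434 + j} = \frac{196 + \frac{X \frac{1}{j}}{4}}{-434 + j} = \frac{196 + \frac{X}{4 j}}{-434 + j}$)
$\sqrt{-52984 + R{\left(-490,1352 \right)}} = \sqrt{-52984 + \frac{-490 + 784 \cdot 1352}{4 \cdot 1352 \left(-434 + 1352\right)}} = \sqrt{-52984 + \frac{1}{4} \cdot \frac{1}{1352} \cdot \frac{1}{918} \left(-490 + 1059968\right)} = \sqrt{-52984 + \frac{1}{4} \cdot \frac{1}{1352} \cdot \frac{1}{918} \cdot 1059478} = \sqrt{-52984 + \frac{529739}{2482272}} = \sqrt{- \frac{131520169909}{2482272}} = \frac{i \sqrt{13415057330718}}{15912}$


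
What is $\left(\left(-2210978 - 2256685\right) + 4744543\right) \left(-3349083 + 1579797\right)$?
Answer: $-489879907680$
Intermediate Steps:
$\left(\left(-2210978 - 2256685\right) + 4744543\right) \left(-3349083 + 1579797\right) = \left(-4467663 + 4744543\right) \left(-1769286\right) = 276880 \left(-1769286\right) = -489879907680$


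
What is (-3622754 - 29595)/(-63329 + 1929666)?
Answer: -3652349/1866337 ≈ -1.9570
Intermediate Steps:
(-3622754 - 29595)/(-63329 + 1929666) = -3652349/1866337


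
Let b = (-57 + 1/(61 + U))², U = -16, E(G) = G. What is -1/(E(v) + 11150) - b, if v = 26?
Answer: -73472098921/22631400 ≈ -3246.5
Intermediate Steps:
b = 6574096/2025 (b = (-57 + 1/(61 - 16))² = (-57 + 1/45)² = (-2564/45)² = 6574096/2025 ≈ 3246.5)
-1/(E(v) + 11150) - b = -1/(26 + 11150) - 1*6574096/2025 = -1/11176 - 6574096/2025 = -73472098921/22631400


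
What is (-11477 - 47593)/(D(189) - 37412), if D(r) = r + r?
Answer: 29535/18517 ≈ 1.5950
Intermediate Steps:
D(r) = 2*r
(-11477 - 47593)/(D(189) - 37412) = (-11477 - 47593)/(2*189 - 37412) = -59070/(378 - 37412) = -59070/(-37034) = -59070*(-1/37034) = 29535/18517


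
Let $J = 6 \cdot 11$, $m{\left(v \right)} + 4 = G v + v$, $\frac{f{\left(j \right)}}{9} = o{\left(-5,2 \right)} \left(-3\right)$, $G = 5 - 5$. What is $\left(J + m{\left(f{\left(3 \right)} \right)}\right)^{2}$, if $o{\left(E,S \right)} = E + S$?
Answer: $20449$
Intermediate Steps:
$G = 0$
$f{\left(j \right)} = 81$ ($f{\left(j \right)} = 9 \left(-5 + 2\right) \left(-3\right) = 9 \left(\left(-3\right) \left(-3\right)\right) = 9 \cdot 9 = 81$)
$m{\left(v \right)} = -4 + v$ ($m{\left(v \right)} = -4 + \left(0 v + v\right) = -4 + \left(0 + v\right) = -4 + v$)
$J = 66$
$\left(J + m{\left(f{\left(3 \right)} \right)}\right)^{2} = \left(66 + \left(-4 + 81\right)\right)^{2} = \left(66 + 77\right)^{2} = 143^{2} = 20449$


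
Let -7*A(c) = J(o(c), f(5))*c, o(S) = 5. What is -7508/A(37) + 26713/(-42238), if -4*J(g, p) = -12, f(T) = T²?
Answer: 2216895185/4688418 ≈ 472.85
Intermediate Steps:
J(g, p) = 3 (J(g, p) = -¼*(-12) = 3)
A(c) = -3*c/7
-7508/A(37) + 26713/(-42238) = -7508/((-3/7*37)) + 26713/(-42238) = -7508/(-111/7) + 26713*(-1/42238) = -7508*(-7/111) - 26713/42238 = 52556/111 - 26713/42238 = 2216895185/4688418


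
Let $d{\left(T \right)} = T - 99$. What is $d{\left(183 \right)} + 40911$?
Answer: $40995$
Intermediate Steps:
$d{\left(T \right)} = -99 + T$ ($d{\left(T \right)} = T - 99 = -99 + T$)
$d{\left(183 \right)} + 40911 = \left(-99 + 183\right) + 40911 = 84 + 40911 = 40995$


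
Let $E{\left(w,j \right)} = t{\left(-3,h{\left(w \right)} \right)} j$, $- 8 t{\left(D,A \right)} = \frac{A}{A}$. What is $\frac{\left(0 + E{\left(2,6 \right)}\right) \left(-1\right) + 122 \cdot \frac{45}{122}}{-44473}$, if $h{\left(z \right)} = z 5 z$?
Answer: $- \frac{183}{177892} \approx -0.0010287$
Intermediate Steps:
$h{\left(z \right)} = 5 z^{2}$ ($h{\left(z \right)} = 5 z z = 5 z^{2}$)
$t{\left(D,A \right)} = - \frac{1}{8}$ ($t{\left(D,A \right)} = - \frac{A \frac{1}{A}}{8} = \left(- \frac{1}{8}\right) 1 = - \frac{1}{8}$)
$E{\left(w,j \right)} = - \frac{j}{8}$
$\frac{\left(0 + E{\left(2,6 \right)}\right) \left(-1\right) + 122 \cdot \frac{45}{122}}{-44473} = \frac{\left(0 - \frac{3}{4}\right) \left(-1\right) + 122 \cdot \frac{45}{122}}{-44473} = \left(\left(0 - \frac{3}{4}\right) \left(-1\right) + 122 \cdot 45 \cdot \frac{1}{122}\right) \left(- \frac{1}{44473}\right) = \left(\left(- \frac{3}{4}\right) \left(-1\right) + 122 \cdot \frac{45}{122}\right) \left(- \frac{1}{44473}\right) = \left(\frac{3}{4} + 45\right) \left(- \frac{1}{44473}\right) = \frac{183}{4} \left(- \frac{1}{44473}\right) = - \frac{183}{177892}$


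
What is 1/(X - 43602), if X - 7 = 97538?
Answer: 1/53943 ≈ 1.8538e-5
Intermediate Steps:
X = 97545 (X = 7 + 97538 = 97545)
1/(X - 43602) = 1/(97545 - 43602) = 1/53943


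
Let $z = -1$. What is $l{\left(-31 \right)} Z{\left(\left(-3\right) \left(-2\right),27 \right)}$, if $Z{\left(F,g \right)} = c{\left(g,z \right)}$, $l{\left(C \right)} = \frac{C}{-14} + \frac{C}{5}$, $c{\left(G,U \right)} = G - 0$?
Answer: $- \frac{7533}{70} \approx -107.61$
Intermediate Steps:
$c{\left(G,U \right)} = G$ ($c{\left(G,U \right)} = G + 0 = G$)
$l{\left(C \right)} = \frac{9 C}{70}$ ($l{\left(C \right)} = C \left(- \frac{1}{14}\right) + C \frac{1}{5} = - \frac{C}{14} + \frac{C}{5} = \frac{9 C}{70}$)
$Z{\left(F,g \right)} = g$
$l{\left(-31 \right)} Z{\left(\left(-3\right) \left(-2\right),27 \right)} = \frac{9}{70} \left(-31\right) 27 = \left(- \frac{279}{70}\right) 27 = - \frac{7533}{70}$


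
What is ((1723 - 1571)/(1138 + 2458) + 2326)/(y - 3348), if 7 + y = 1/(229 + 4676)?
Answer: -5128452180/7397095163 ≈ -0.69331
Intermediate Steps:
y = -34334/4905 (y = -7 + 1/(229 + 4676) = -7 + 1/4905 = -34334/4905 ≈ -6.9998)
((1723 - 1571)/(1138 + 2458) + 2326)/(y - 3348) = ((1723 - 1571)/(1138 + 2458) + 2326)/(-34334/4905 - 3348) = (152/3596 + 2326)/(-16456274/4905) = (152*(1/3596) + 2326)*(-4905/16456274) = (38/899 + 2326)*(-4905/16456274) = (2091112/899)*(-4905/16456274) = -5128452180/7397095163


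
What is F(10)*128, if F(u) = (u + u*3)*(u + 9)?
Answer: 97280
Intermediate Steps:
F(u) = 4*u*(9 + u) (F(u) = (u + 3*u)*(9 + u) = (4*u)*(9 + u) = 4*u*(9 + u))
F(10)*128 = (4*10*(9 + 10))*128 = (4*10*19)*128 = 760*128 = 97280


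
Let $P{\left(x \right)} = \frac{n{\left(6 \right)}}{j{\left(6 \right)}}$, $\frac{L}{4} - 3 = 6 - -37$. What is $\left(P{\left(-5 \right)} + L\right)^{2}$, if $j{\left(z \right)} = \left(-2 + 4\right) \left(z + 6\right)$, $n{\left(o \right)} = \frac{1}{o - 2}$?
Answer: $\frac{312052225}{9216} \approx 33860.0$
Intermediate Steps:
$L = 184$ ($L = 12 + 4 \left(6 - -37\right) = 12 + 4 \left(6 + 37\right) = 12 + 4 \cdot 43 = 12 + 172 = 184$)
$n{\left(o \right)} = \frac{1}{-2 + o}$
$j{\left(z \right)} = 12 + 2 z$ ($j{\left(z \right)} = 2 \left(6 + z\right) = 12 + 2 z$)
$P{\left(x \right)} = \frac{1}{96}$ ($P{\left(x \right)} = \frac{1}{\left(-2 + 6\right) \left(12 + 2 \cdot 6\right)} = \frac{1}{4 \left(12 + 12\right)} = \frac{1}{4 \cdot 24} = \frac{1}{4} \cdot \frac{1}{24} = \frac{1}{96}$)
$\left(P{\left(-5 \right)} + L\right)^{2} = \left(\frac{1}{96} + 184\right)^{2} = \left(\frac{17665}{96}\right)^{2} = \frac{312052225}{9216}$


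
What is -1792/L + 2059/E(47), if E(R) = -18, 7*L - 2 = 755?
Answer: -1784455/13626 ≈ -130.96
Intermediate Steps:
L = 757/7 (L = 2/7 + (⅐)*755 = 2/7 + 755/7 = 757/7 ≈ 108.14)
-1792/L + 2059/E(47) = -1792/757/7 + 2059/(-18) = -1792*7/757 + 2059*(-1/18) = -12544/757 - 2059/18 = -1784455/13626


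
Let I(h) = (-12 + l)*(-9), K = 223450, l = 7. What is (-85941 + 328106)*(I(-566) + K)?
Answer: 54122666675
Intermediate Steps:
I(h) = 45 (I(h) = (-12 + 7)*(-9) = -5*(-9) = 45)
(-85941 + 328106)*(I(-566) + K) = (-85941 + 328106)*(45 + 223450) = 242165*223495 = 54122666675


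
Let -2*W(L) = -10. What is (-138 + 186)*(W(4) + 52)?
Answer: 2736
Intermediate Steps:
W(L) = 5 (W(L) = -1/2*(-10) = 5)
(-138 + 186)*(W(4) + 52) = (-138 + 186)*(5 + 52) = 48*57 = 2736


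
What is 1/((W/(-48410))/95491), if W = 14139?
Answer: -4622719310/14139 ≈ -3.2695e+5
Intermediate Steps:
1/((W/(-48410))/95491) = 1/((14139/(-48410))/95491) = 1/((14139*(-1/48410))*(1/95491)) = 1/(-14139/48410*1/95491) = 1/(-14139/4622719310) = -4622719310/14139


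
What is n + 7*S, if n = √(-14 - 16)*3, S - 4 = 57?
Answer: 427 + 3*I*√30 ≈ 427.0 + 16.432*I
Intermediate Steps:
S = 61 (S = 4 + 57 = 61)
n = 3*I*√30 (n = √(-30)*3 = (I*√30)*3 = 3*I*√30 ≈ 16.432*I)
n + 7*S = 3*I*√30 + 7*61 = 3*I*√30 + 427 = 427 + 3*I*√30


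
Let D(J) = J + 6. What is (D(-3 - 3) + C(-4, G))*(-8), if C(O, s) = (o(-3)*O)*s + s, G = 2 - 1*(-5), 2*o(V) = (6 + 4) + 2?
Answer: 1288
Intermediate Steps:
o(V) = 6 (o(V) = ((6 + 4) + 2)/2 = (10 + 2)/2 = (½)*12 = 6)
G = 7 (G = 2 + 5 = 7)
C(O, s) = s + 6*O*s (C(O, s) = (6*O)*s + s = 6*O*s + s = s + 6*O*s)
D(J) = 6 + J
(D(-3 - 3) + C(-4, G))*(-8) = ((6 + (-3 - 3)) + 7*(1 + 6*(-4)))*(-8) = ((6 - 6) + 7*(1 - 24))*(-8) = (0 + 7*(-23))*(-8) = (0 - 161)*(-8) = -161*(-8) = 1288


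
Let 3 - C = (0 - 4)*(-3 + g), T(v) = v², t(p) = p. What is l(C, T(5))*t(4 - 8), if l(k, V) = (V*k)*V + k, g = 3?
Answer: -7512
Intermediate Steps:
C = 3 (C = 3 - (0 - 4)*(-3 + 3) = 3 - (-4)*0 = 3 - 1*0 = 3 + 0 = 3)
l(k, V) = k + k*V² (l(k, V) = k*V² + k = k + k*V²)
l(C, T(5))*t(4 - 8) = (3*(1 + (5²)²))*(4 - 8) = (3*(1 + 25²))*(-4) = (3*(1 + 625))*(-4) = (3*626)*(-4) = 1878*(-4) = -7512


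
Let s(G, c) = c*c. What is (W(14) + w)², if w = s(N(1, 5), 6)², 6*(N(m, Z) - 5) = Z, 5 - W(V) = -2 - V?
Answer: 1734489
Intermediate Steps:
W(V) = 7 + V (W(V) = 5 - (-2 - V) = 5 + (2 + V) = 7 + V)
N(m, Z) = 5 + Z/6
s(G, c) = c²
w = 1296 (w = (6²)² = 36² = 1296)
(W(14) + w)² = ((7 + 14) + 1296)² = (21 + 1296)² = 1317² = 1734489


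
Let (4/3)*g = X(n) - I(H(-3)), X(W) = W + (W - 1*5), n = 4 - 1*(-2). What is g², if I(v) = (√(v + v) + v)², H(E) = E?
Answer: -225/2 + 27*I*√6 ≈ -112.5 + 66.136*I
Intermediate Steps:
n = 6 (n = 4 + 2 = 6)
I(v) = (v + √2*√v)² (I(v) = (√(2*v) + v)² = (√2*√v + v)² = (v + √2*√v)²)
X(W) = -5 + 2*W (X(W) = W + (W - 5) = W + (-5 + W) = -5 + 2*W)
g = 21/4 - 3*(-3 + I*√6)²/4 (g = 3*((-5 + 2*6) - (-3 + √2*√(-3))²)/4 = 3*((-5 + 12) - (-3 + √2*(I*√3))²)/4 = 3*(7 - (-3 + I*√6)²)/4 = 21/4 - 3*(-3 + I*√6)²/4 ≈ 3.0 + 11.023*I)
g² = (3 + 9*I*√6/2)²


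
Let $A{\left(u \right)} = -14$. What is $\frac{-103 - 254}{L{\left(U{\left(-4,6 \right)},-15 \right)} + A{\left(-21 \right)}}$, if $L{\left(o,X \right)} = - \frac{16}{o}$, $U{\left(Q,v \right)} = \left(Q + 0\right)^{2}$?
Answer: $\frac{119}{5} \approx 23.8$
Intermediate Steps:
$U{\left(Q,v \right)} = Q^{2}$
$\frac{-103 - 254}{L{\left(U{\left(-4,6 \right)},-15 \right)} + A{\left(-21 \right)}} = \frac{-103 - 254}{- \frac{16}{\left(-4\right)^{2}} - 14} = - \frac{357}{- \frac{16}{16} - 14} = - \frac{357}{\left(-16\right) \frac{1}{16} - 14} = - \frac{357}{-1 - 14} = - \frac{357}{-15} = \left(-357\right) \left(- \frac{1}{15}\right) = \frac{119}{5}$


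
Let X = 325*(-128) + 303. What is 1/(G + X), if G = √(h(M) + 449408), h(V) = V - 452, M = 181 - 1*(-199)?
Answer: -41297/1704992873 - 2*√112334/1704992873 ≈ -2.4614e-5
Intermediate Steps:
M = 380 (M = 181 + 199 = 380)
h(V) = -452 + V
G = 2*√112334 (G = √((-452 + 380) + 449408) = √(-72 + 449408) = √449336 = 2*√112334 ≈ 670.33)
X = -41297 (X = -41600 + 303 = -41297)
1/(G + X) = 1/(2*√112334 - 41297) = 1/(-41297 + 2*√112334)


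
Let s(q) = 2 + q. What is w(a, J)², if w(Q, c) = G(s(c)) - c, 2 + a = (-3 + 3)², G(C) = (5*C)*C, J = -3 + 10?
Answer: 158404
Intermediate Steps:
J = 7
G(C) = 5*C²
a = -2 (a = -2 + (-3 + 3)² = -2 + 0² = -2 + 0 = -2)
w(Q, c) = -c + 5*(2 + c)² (w(Q, c) = 5*(2 + c)² - c = -c + 5*(2 + c)²)
w(a, J)² = (-1*7 + 5*(2 + 7)²)² = (-7 + 5*9²)² = (-7 + 5*81)² = (-7 + 405)² = 398² = 158404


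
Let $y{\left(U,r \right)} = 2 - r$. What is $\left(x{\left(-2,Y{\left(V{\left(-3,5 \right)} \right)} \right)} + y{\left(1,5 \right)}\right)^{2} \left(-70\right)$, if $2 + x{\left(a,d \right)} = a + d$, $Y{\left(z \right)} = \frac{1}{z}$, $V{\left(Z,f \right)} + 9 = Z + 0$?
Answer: $- \frac{252875}{72} \approx -3512.2$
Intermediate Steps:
$V{\left(Z,f \right)} = -9 + Z$ ($V{\left(Z,f \right)} = -9 + \left(Z + 0\right) = -9 + Z$)
$x{\left(a,d \right)} = -2 + a + d$ ($x{\left(a,d \right)} = -2 + \left(a + d\right) = -2 + a + d$)
$\left(x{\left(-2,Y{\left(V{\left(-3,5 \right)} \right)} \right)} + y{\left(1,5 \right)}\right)^{2} \left(-70\right) = \left(\left(-2 - 2 + \frac{1}{-9 - 3}\right) + \left(2 - 5\right)\right)^{2} \left(-70\right) = \left(\left(-2 - 2 + \frac{1}{-12}\right) + \left(2 - 5\right)\right)^{2} \left(-70\right) = \left(\left(-2 - 2 - \frac{1}{12}\right) - 3\right)^{2} \left(-70\right) = \left(- \frac{49}{12} - 3\right)^{2} \left(-70\right) = \left(- \frac{85}{12}\right)^{2} \left(-70\right) = \frac{7225}{144} \left(-70\right) = - \frac{252875}{72}$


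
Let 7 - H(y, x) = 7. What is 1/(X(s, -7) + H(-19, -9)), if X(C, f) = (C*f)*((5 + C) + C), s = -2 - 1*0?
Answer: 1/14 ≈ 0.071429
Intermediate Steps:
H(y, x) = 0 (H(y, x) = 7 - 1*7 = 7 - 7 = 0)
s = -2 (s = -2 + 0 = -2)
X(C, f) = C*f*(5 + 2*C) (X(C, f) = (C*f)*(5 + 2*C) = C*f*(5 + 2*C))
1/(X(s, -7) + H(-19, -9)) = 1/(-2*(-7)*(5 + 2*(-2)) + 0) = 1/(-2*(-7)*(5 - 4) + 0) = 1/(-2*(-7)*1 + 0) = 1/(14 + 0) = 1/14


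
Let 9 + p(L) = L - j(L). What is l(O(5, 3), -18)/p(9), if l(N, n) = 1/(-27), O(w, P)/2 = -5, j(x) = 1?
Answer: 1/27 ≈ 0.037037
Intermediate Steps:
O(w, P) = -10 (O(w, P) = 2*(-5) = -10)
l(N, n) = -1/27
p(L) = -10 + L (p(L) = -9 + (L - 1*1) = -9 + (L - 1) = -9 + (-1 + L) = -10 + L)
l(O(5, 3), -18)/p(9) = -1/(27*(-10 + 9)) = -1/27/(-1) = -1/27*(-1) = 1/27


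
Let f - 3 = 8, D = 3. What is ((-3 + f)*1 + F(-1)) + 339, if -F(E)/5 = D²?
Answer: 302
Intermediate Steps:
f = 11 (f = 3 + 8 = 11)
F(E) = -45 (F(E) = -5*3² = -5*9 = -45)
((-3 + f)*1 + F(-1)) + 339 = ((-3 + 11)*1 - 45) + 339 = (8*1 - 45) + 339 = (8 - 45) + 339 = -37 + 339 = 302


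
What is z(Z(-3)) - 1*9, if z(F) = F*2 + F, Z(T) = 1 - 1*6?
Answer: -24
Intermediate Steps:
Z(T) = -5 (Z(T) = 1 - 6 = -5)
z(F) = 3*F (z(F) = 2*F + F = 3*F)
z(Z(-3)) - 1*9 = 3*(-5) - 1*9 = -15 - 9 = -24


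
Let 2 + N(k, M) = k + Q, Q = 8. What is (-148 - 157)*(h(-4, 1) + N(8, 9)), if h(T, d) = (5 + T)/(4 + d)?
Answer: -4331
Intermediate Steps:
N(k, M) = 6 + k (N(k, M) = -2 + (k + 8) = -2 + (8 + k) = 6 + k)
h(T, d) = (5 + T)/(4 + d)
(-148 - 157)*(h(-4, 1) + N(8, 9)) = (-148 - 157)*((5 - 4)/(4 + 1) + (6 + 8)) = -305*(1/5 + 14) = -305*((⅕)*1 + 14) = -305*(⅕ + 14) = -305*71/5 = -4331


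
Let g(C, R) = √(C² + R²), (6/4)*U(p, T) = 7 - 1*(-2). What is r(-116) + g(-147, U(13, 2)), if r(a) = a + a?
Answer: -232 + 3*√2405 ≈ -84.878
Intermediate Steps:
r(a) = 2*a
U(p, T) = 6 (U(p, T) = 2*(7 - 1*(-2))/3 = 2*(7 + 2)/3 = (⅔)*9 = 6)
r(-116) + g(-147, U(13, 2)) = 2*(-116) + √((-147)² + 6²) = -232 + √(21609 + 36) = -232 + √21645 = -232 + 3*√2405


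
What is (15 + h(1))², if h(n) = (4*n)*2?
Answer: 529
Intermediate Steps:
h(n) = 8*n
(15 + h(1))² = (15 + 8*1)² = (15 + 8)² = 23² = 529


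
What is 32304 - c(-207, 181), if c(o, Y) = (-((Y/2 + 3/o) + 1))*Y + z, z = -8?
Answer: 6744181/138 ≈ 48871.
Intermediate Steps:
c(o, Y) = -8 + Y*(-1 - 3/o - Y/2) (c(o, Y) = (-((Y/2 + 3/o) + 1))*Y - 8 = (-(1 + Y/2 + 3/o))*Y - 8 = (-1 - 3/o - Y/2)*Y - 8 = Y*(-1 - 3/o - Y/2) - 8 = -8 + Y*(-1 - 3/o - Y/2))
32304 - c(-207, 181) = 32304 - (-8 - 1*181 - 1/2*181**2 - 3*181/(-207)) = 32304 - (-8 - 181 - 1/2*32761 - 3*181*(-1/207)) = 32304 - (-8 - 181 - 32761/2 + 181/69) = 32304 - 1*(-2286229/138) = 32304 + 2286229/138 = 6744181/138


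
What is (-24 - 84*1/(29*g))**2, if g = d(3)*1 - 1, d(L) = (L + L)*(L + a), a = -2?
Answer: 12702096/21025 ≈ 604.14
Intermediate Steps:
d(L) = 2*L*(-2 + L) (d(L) = (L + L)*(L - 2) = (2*L)*(-2 + L) = 2*L*(-2 + L))
g = 5 (g = (2*3*(-2 + 3))*1 - 1 = (2*3*1)*1 - 1 = 6*1 - 1 = 6 - 1 = 5)
(-24 - 84*1/(29*g))**2 = (-24 - 84/(5*29))**2 = (-24 - 84/145)**2 = (-3564/145)**2 = 12702096/21025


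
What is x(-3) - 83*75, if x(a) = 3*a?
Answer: -6234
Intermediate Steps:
x(-3) - 83*75 = 3*(-3) - 83*75 = -9 - 6225 = -6234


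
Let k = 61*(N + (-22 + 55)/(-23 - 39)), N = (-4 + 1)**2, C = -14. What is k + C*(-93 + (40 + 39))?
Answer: 44177/62 ≈ 712.53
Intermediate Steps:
N = 9 (N = (-3)**2 = 9)
k = 32025/62 (k = 61*(9 + (-22 + 55)/(-23 - 39)) = 61*(9 + 33/(-62)) = 61*(9 + 33*(-1/62)) = 61*(9 - 33/62) = 61*(525/62) = 32025/62 ≈ 516.53)
k + C*(-93 + (40 + 39)) = 32025/62 - 14*(-93 + (40 + 39)) = 32025/62 - 14*(-93 + 79) = 32025/62 - 14*(-14) = 32025/62 + 196 = 44177/62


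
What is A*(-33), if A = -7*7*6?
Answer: 9702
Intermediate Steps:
A = -294 (A = -49*6 = -294)
A*(-33) = -294*(-33) = 9702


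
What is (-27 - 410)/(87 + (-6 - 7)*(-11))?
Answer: -19/10 ≈ -1.9000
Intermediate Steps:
(-27 - 410)/(87 + (-6 - 7)*(-11)) = -437/(87 - 13*(-11)) = -437/(87 + 143) = -437/230 = -437*1/230 = -19/10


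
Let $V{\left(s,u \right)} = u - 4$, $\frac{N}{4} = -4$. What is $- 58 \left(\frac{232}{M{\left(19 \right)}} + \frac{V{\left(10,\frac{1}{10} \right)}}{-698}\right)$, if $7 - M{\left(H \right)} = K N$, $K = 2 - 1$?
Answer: $- \frac{46987453}{80270} \approx -585.37$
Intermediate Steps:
$N = -16$ ($N = 4 \left(-4\right) = -16$)
$K = 1$
$V{\left(s,u \right)} = -4 + u$
$M{\left(H \right)} = 23$ ($M{\left(H \right)} = 7 - 1 \left(-16\right) = 7 - -16 = 7 + 16 = 23$)
$- 58 \left(\frac{232}{M{\left(19 \right)}} + \frac{V{\left(10,\frac{1}{10} \right)}}{-698}\right) = - 58 \left(\frac{232}{23} + \frac{-4 + \frac{1}{10}}{-698}\right) = - 58 \left(232 \cdot \frac{1}{23} + \left(-4 + \frac{1}{10}\right) \left(- \frac{1}{698}\right)\right) = - 58 \left(\frac{232}{23} - - \frac{39}{6980}\right) = - 58 \left(\frac{232}{23} + \frac{39}{6980}\right) = \left(-58\right) \frac{1620257}{160540} = - \frac{46987453}{80270}$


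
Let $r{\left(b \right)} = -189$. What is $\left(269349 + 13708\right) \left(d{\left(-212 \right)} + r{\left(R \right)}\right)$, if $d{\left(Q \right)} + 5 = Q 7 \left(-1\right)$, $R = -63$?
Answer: $365143530$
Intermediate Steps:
$d{\left(Q \right)} = -5 - 7 Q$ ($d{\left(Q \right)} = -5 + Q 7 \left(-1\right) = -5 + 7 Q \left(-1\right) = -5 - 7 Q$)
$\left(269349 + 13708\right) \left(d{\left(-212 \right)} + r{\left(R \right)}\right) = \left(269349 + 13708\right) \left(\left(-5 - -1484\right) - 189\right) = 283057 \left(\left(-5 + 1484\right) - 189\right) = 283057 \left(1479 - 189\right) = 283057 \cdot 1290 = 365143530$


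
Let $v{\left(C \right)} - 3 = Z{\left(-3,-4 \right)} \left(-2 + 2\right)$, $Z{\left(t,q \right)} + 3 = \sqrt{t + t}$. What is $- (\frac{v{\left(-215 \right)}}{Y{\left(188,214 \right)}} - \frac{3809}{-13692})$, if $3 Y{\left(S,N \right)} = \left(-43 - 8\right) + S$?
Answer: $- \frac{645061}{1875804} \approx -0.34388$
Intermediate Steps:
$Z{\left(t,q \right)} = -3 + \sqrt{2} \sqrt{t}$ ($Z{\left(t,q \right)} = -3 + \sqrt{t + t} = -3 + \sqrt{2 t} = -3 + \sqrt{2} \sqrt{t}$)
$Y{\left(S,N \right)} = -17 + \frac{S}{3}$ ($Y{\left(S,N \right)} = \frac{\left(-43 - 8\right) + S}{3} = \frac{-51 + S}{3} = -17 + \frac{S}{3}$)
$v{\left(C \right)} = 3$ ($v{\left(C \right)} = 3 + \left(-3 + \sqrt{2} \sqrt{-3}\right) \left(-2 + 2\right) = 3 + \left(-3 + \sqrt{2} i \sqrt{3}\right) 0 = 3 + \left(-3 + i \sqrt{6}\right) 0 = 3 + 0 = 3$)
$- (\frac{v{\left(-215 \right)}}{Y{\left(188,214 \right)}} - \frac{3809}{-13692}) = - (\frac{3}{-17 + \frac{1}{3} \cdot 188} - \frac{3809}{-13692}) = - (\frac{3}{-17 + \frac{188}{3}} - - \frac{3809}{13692}) = - (\frac{3}{\frac{137}{3}} + \frac{3809}{13692}) = - (3 \cdot \frac{3}{137} + \frac{3809}{13692}) = - (\frac{9}{137} + \frac{3809}{13692}) = \left(-1\right) \frac{645061}{1875804} = - \frac{645061}{1875804}$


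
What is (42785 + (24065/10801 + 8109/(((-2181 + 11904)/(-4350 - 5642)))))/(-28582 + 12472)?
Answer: -86149570691/40281951465 ≈ -2.1387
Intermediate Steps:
(42785 + (24065/10801 + 8109/(((-2181 + 11904)/(-4350 - 5642)))))/(-28582 + 12472) = (42785 + (24065*(1/10801) + 8109/((9723/(-9992)))))/(-16110) = (42785 + (24065/10801 + 8109/((9723*(-1/9992)))))*(-1/16110) = (42785 + (24065/10801 + 8109/(-9723/9992)))*(-1/16110) = (42785 + (24065/10801 + 8109*(-9992/9723)))*(-1/16110) = (42785 + (24065/10801 - 27008376/3241))*(-1/16110) = (42785 - 41662782073/5000863)*(-1/16110) = (172299141382/5000863)*(-1/16110) = -86149570691/40281951465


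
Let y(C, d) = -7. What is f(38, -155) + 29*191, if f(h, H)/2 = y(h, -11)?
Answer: 5525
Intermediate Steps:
f(h, H) = -14 (f(h, H) = 2*(-7) = -14)
f(38, -155) + 29*191 = -14 + 29*191 = -14 + 5539 = 5525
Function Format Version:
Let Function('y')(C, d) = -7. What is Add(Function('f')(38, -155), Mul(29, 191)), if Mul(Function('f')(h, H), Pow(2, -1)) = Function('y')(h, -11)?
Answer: 5525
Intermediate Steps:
Function('f')(h, H) = -14 (Function('f')(h, H) = Mul(2, -7) = -14)
Add(Function('f')(38, -155), Mul(29, 191)) = Add(-14, Mul(29, 191)) = Add(-14, 5539) = 5525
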